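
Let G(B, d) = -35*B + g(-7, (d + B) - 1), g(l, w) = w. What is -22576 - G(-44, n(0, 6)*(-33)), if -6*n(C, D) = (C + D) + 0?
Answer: -24104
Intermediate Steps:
n(C, D) = -C/6 - D/6 (n(C, D) = -((C + D) + 0)/6 = -(C + D)/6 = -C/6 - D/6)
G(B, d) = -1 + d - 34*B (G(B, d) = -35*B + ((d + B) - 1) = -35*B + ((B + d) - 1) = -35*B + (-1 + B + d) = -1 + d - 34*B)
-22576 - G(-44, n(0, 6)*(-33)) = -22576 - (-1 + (-⅙*0 - ⅙*6)*(-33) - 34*(-44)) = -22576 - (-1 + (0 - 1)*(-33) + 1496) = -22576 - (-1 - 1*(-33) + 1496) = -22576 - (-1 + 33 + 1496) = -22576 - 1*1528 = -22576 - 1528 = -24104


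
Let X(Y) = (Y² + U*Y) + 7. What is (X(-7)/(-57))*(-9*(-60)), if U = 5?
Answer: -3780/19 ≈ -198.95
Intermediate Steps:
X(Y) = 7 + Y² + 5*Y (X(Y) = (Y² + 5*Y) + 7 = 7 + Y² + 5*Y)
(X(-7)/(-57))*(-9*(-60)) = ((7 + (-7)² + 5*(-7))/(-57))*(-9*(-60)) = ((7 + 49 - 35)*(-1/57))*540 = (21*(-1/57))*540 = -7/19*540 = -3780/19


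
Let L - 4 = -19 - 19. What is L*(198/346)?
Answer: -3366/173 ≈ -19.457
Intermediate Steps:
L = -34 (L = 4 + (-19 - 19) = 4 - 38 = -34)
L*(198/346) = -6732/346 = -34*99/173 = -3366/173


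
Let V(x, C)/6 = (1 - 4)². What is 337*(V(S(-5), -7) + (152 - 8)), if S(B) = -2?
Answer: 66726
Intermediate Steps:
V(x, C) = 54 (V(x, C) = 6*(1 - 4)² = 6*(-3)² = 6*9 = 54)
337*(V(S(-5), -7) + (152 - 8)) = 337*(54 + (152 - 8)) = 337*(54 + 144) = 337*198 = 66726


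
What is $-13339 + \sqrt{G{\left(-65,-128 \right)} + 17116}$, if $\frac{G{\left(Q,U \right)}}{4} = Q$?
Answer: $-13339 + 14 \sqrt{86} \approx -13209.0$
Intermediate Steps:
$G{\left(Q,U \right)} = 4 Q$
$-13339 + \sqrt{G{\left(-65,-128 \right)} + 17116} = -13339 + \sqrt{4 \left(-65\right) + 17116} = -13339 + \sqrt{-260 + 17116} = -13339 + \sqrt{16856} = -13339 + 14 \sqrt{86}$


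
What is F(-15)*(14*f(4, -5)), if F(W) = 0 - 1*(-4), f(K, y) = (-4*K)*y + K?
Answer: 4704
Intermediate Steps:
f(K, y) = K - 4*K*y (f(K, y) = -4*K*y + K = K - 4*K*y)
F(W) = 4 (F(W) = 0 + 4 = 4)
F(-15)*(14*f(4, -5)) = 4*(14*(4*(1 - 4*(-5)))) = 4*(14*(4*(1 + 20))) = 4*(14*(4*21)) = 4*(14*84) = 4*1176 = 4704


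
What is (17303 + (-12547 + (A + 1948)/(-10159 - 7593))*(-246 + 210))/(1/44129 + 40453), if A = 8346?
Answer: 22963545147706/1980624410961 ≈ 11.594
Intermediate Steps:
(17303 + (-12547 + (A + 1948)/(-10159 - 7593))*(-246 + 210))/(1/44129 + 40453) = (17303 + (-12547 + (8346 + 1948)/(-10159 - 7593))*(-246 + 210))/(1/44129 + 40453) = (17303 + (-12547 + 10294/(-17752))*(-36))/(1/44129 + 40453) = (17303 + (-12547 + 10294*(-1/17752))*(-36))/(1785150438/44129) = (17303 + (-12547 - 5147/8876)*(-36))*(44129/1785150438) = (17303 - 111372319/8876*(-36))*(44129/1785150438) = (17303 + 1002350871/2219)*(44129/1785150438) = (1040746228/2219)*(44129/1785150438) = 22963545147706/1980624410961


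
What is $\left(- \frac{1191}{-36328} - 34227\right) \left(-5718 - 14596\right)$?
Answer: $\frac{12629186020605}{18164} \approx 6.9529 \cdot 10^{8}$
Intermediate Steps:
$\left(- \frac{1191}{-36328} - 34227\right) \left(-5718 - 14596\right) = \left(\left(-1191\right) \left(- \frac{1}{36328}\right) - 34227\right) \left(-20314\right) = \left(\frac{1191}{36328} - 34227\right) \left(-20314\right) = \left(- \frac{1243397265}{36328}\right) \left(-20314\right) = \frac{12629186020605}{18164}$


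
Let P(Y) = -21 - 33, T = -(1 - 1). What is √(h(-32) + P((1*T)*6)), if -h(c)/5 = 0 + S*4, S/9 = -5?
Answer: 3*√94 ≈ 29.086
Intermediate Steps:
S = -45 (S = 9*(-5) = -45)
T = 0 (T = -1*0 = 0)
h(c) = 900 (h(c) = -5*(0 - 45*4) = -5*(0 - 180) = -5*(-180) = 900)
P(Y) = -54
√(h(-32) + P((1*T)*6)) = √(900 - 54) = √846 = 3*√94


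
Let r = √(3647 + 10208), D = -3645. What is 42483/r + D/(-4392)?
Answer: 405/488 + 2499*√13855/815 ≈ 361.75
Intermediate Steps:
r = √13855 ≈ 117.71
42483/r + D/(-4392) = 42483/(√13855) - 3645/(-4392) = 42483*(√13855/13855) - 3645*(-1/4392) = 2499*√13855/815 + 405/488 = 405/488 + 2499*√13855/815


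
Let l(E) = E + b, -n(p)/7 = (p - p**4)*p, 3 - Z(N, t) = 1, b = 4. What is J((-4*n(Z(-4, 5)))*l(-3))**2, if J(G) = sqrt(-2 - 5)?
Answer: -7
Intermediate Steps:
Z(N, t) = 2 (Z(N, t) = 3 - 1*1 = 3 - 1 = 2)
n(p) = -7*p*(p - p**4) (n(p) = -7*(p - p**4)*p = -7*p*(p - p**4))
l(E) = 4 + E (l(E) = E + 4 = 4 + E)
J(G) = I*sqrt(7) (J(G) = sqrt(-7) = I*sqrt(7))
J((-4*n(Z(-4, 5)))*l(-3))**2 = (I*sqrt(7))**2 = -7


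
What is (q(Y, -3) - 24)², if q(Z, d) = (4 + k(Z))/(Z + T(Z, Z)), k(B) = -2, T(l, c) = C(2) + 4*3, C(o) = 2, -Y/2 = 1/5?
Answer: 657721/1156 ≈ 568.96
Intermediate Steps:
Y = -⅖ (Y = -2/5 = -2*⅕ = -⅖ ≈ -0.40000)
T(l, c) = 14 (T(l, c) = 2 + 4*3 = 2 + 12 = 14)
q(Z, d) = 2/(14 + Z) (q(Z, d) = (4 - 2)/(Z + 14) = 2/(14 + Z))
(q(Y, -3) - 24)² = (2/(14 - ⅖) - 24)² = (2/(68/5) - 24)² = (2*(5/68) - 24)² = (5/34 - 24)² = (-811/34)² = 657721/1156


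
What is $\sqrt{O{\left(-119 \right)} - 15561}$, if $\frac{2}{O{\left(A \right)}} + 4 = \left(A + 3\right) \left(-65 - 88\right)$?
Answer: $\frac{i \sqrt{306210849638}}{4436} \approx 124.74 i$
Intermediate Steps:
$O{\left(A \right)} = \frac{2}{-463 - 153 A}$ ($O{\left(A \right)} = \frac{2}{-4 + \left(A + 3\right) \left(-65 - 88\right)} = \frac{2}{-4 + \left(3 + A\right) \left(-153\right)} = \frac{2}{-4 - \left(459 + 153 A\right)} = \frac{2}{-463 - 153 A}$)
$\sqrt{O{\left(-119 \right)} - 15561} = \sqrt{- \frac{2}{463 + 153 \left(-119\right)} - 15561} = \sqrt{- \frac{2}{463 - 18207} - 15561} = \sqrt{- \frac{2}{-17744} - 15561} = \sqrt{\left(-2\right) \left(- \frac{1}{17744}\right) - 15561} = \sqrt{\frac{1}{8872} - 15561} = \sqrt{- \frac{138057191}{8872}} = \frac{i \sqrt{306210849638}}{4436}$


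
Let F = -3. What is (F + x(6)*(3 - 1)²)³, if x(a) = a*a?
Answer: 2803221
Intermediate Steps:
x(a) = a²
(F + x(6)*(3 - 1)²)³ = (-3 + 6²*(3 - 1)²)³ = (-3 + 36*2²)³ = (-3 + 36*4)³ = (-3 + 144)³ = 141³ = 2803221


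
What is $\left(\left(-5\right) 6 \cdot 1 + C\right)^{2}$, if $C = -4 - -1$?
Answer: $1089$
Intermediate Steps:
$C = -3$ ($C = -4 + 1 = -3$)
$\left(\left(-5\right) 6 \cdot 1 + C\right)^{2} = \left(\left(-5\right) 6 \cdot 1 - 3\right)^{2} = \left(\left(-30\right) 1 - 3\right)^{2} = \left(-30 - 3\right)^{2} = \left(-33\right)^{2} = 1089$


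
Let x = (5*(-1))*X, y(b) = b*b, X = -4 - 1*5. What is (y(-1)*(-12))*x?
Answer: -540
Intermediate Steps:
X = -9 (X = -4 - 5 = -9)
y(b) = b²
x = 45 (x = (5*(-1))*(-9) = -5*(-9) = 45)
(y(-1)*(-12))*x = ((-1)²*(-12))*45 = (1*(-12))*45 = -12*45 = -540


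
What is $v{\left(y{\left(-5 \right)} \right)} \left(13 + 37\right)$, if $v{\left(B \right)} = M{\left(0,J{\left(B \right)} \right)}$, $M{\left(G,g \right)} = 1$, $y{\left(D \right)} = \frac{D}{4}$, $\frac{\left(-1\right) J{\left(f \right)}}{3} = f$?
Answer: $50$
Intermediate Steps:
$J{\left(f \right)} = - 3 f$
$y{\left(D \right)} = \frac{D}{4}$ ($y{\left(D \right)} = D \frac{1}{4} = \frac{D}{4}$)
$v{\left(B \right)} = 1$
$v{\left(y{\left(-5 \right)} \right)} \left(13 + 37\right) = 1 \left(13 + 37\right) = 1 \cdot 50 = 50$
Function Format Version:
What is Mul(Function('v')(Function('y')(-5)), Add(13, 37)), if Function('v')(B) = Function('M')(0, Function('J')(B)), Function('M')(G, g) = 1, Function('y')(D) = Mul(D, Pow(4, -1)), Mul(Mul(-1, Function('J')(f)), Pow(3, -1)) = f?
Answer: 50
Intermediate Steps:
Function('J')(f) = Mul(-3, f)
Function('y')(D) = Mul(Rational(1, 4), D) (Function('y')(D) = Mul(D, Rational(1, 4)) = Mul(Rational(1, 4), D))
Function('v')(B) = 1
Mul(Function('v')(Function('y')(-5)), Add(13, 37)) = Mul(1, Add(13, 37)) = Mul(1, 50) = 50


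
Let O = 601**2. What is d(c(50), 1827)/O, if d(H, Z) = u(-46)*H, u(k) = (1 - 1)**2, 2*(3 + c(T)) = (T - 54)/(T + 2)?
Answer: 0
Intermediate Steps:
O = 361201
c(T) = -3 + (-54 + T)/(2*(2 + T)) (c(T) = -3 + ((T - 54)/(T + 2))/2 = -3 + ((-54 + T)/(2 + T))/2 = -3 + (-54 + T)/(2*(2 + T)))
u(k) = 0 (u(k) = 0**2 = 0)
d(H, Z) = 0 (d(H, Z) = 0*H = 0)
d(c(50), 1827)/O = 0/361201 = 0*(1/361201) = 0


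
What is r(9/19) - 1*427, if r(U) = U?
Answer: -8104/19 ≈ -426.53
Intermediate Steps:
r(9/19) - 1*427 = 9/19 - 1*427 = 9*(1/19) - 427 = 9/19 - 427 = -8104/19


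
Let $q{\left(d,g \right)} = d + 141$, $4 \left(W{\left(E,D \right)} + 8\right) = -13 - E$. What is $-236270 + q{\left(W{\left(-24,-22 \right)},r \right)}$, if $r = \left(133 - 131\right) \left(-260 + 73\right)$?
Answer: $- \frac{944537}{4} \approx -2.3613 \cdot 10^{5}$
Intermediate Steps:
$r = -374$ ($r = 2 \left(-187\right) = -374$)
$W{\left(E,D \right)} = - \frac{45}{4} - \frac{E}{4}$ ($W{\left(E,D \right)} = -8 + \frac{-13 - E}{4} = -8 - \left(\frac{13}{4} + \frac{E}{4}\right) = - \frac{45}{4} - \frac{E}{4}$)
$q{\left(d,g \right)} = 141 + d$
$-236270 + q{\left(W{\left(-24,-22 \right)},r \right)} = -236270 + \left(141 - \frac{21}{4}\right) = -236270 + \frac{543}{4} = - \frac{944537}{4}$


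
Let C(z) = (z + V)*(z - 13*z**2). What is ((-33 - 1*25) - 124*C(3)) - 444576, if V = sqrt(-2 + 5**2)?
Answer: -402226 + 14136*sqrt(23) ≈ -3.3443e+5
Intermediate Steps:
V = sqrt(23) (V = sqrt(-2 + 25) = sqrt(23) ≈ 4.7958)
C(z) = (z + sqrt(23))*(z - 13*z**2)
((-33 - 1*25) - 124*C(3)) - 444576 = ((-33 - 1*25) - 372*(3 + sqrt(23) - 13*3**2 - 13*3*sqrt(23))) - 444576 = ((-33 - 25) - 372*(3 + sqrt(23) - 13*9 - 39*sqrt(23))) - 444576 = (-58 - 372*(3 + sqrt(23) - 117 - 39*sqrt(23))) - 444576 = (-58 - 372*(-114 - 38*sqrt(23))) - 444576 = (-58 - 124*(-342 - 114*sqrt(23))) - 444576 = (-58 + (42408 + 14136*sqrt(23))) - 444576 = (42350 + 14136*sqrt(23)) - 444576 = -402226 + 14136*sqrt(23)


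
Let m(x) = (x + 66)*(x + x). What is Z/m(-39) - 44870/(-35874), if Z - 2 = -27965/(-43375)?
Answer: 45496202851/36411213150 ≈ 1.2495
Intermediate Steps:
Z = 22943/8675 (Z = 2 - 27965/(-43375) = 2 - 27965*(-1/43375) = 2 + 5593/8675 = 22943/8675 ≈ 2.6447)
m(x) = 2*x*(66 + x) (m(x) = (66 + x)*(2*x) = 2*x*(66 + x))
Z/m(-39) - 44870/(-35874) = 22943/(8675*((2*(-39)*(66 - 39)))) - 44870/(-35874) = 22943/(8675*((2*(-39)*27))) - 44870*(-1/35874) = (22943/8675)/(-2106) + 22435/17937 = (22943/8675)*(-1/2106) + 22435/17937 = -22943/18269550 + 22435/17937 = 45496202851/36411213150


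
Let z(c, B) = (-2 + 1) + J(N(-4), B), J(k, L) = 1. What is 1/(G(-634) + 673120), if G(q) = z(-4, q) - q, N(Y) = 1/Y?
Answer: 1/673754 ≈ 1.4842e-6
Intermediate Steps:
z(c, B) = 0 (z(c, B) = (-2 + 1) + 1 = -1 + 1 = 0)
G(q) = -q (G(q) = 0 - q = -q)
1/(G(-634) + 673120) = 1/(-1*(-634) + 673120) = 1/(634 + 673120) = 1/673754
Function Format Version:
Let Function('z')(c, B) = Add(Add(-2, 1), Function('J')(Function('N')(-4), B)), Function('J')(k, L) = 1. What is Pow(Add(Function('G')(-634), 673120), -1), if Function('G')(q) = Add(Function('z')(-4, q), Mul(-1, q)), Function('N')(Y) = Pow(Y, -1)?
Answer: Rational(1, 673754) ≈ 1.4842e-6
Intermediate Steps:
Function('z')(c, B) = 0 (Function('z')(c, B) = Add(Add(-2, 1), 1) = Add(-1, 1) = 0)
Function('G')(q) = Mul(-1, q) (Function('G')(q) = Add(0, Mul(-1, q)) = Mul(-1, q))
Pow(Add(Function('G')(-634), 673120), -1) = Pow(Add(Mul(-1, -634), 673120), -1) = Pow(Add(634, 673120), -1) = Pow(673754, -1) = Rational(1, 673754)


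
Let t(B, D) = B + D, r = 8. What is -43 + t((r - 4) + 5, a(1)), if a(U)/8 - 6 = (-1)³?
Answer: 6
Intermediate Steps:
a(U) = 40 (a(U) = 48 + 8*(-1)³ = 48 + 8*(-1) = 48 - 8 = 40)
-43 + t((r - 4) + 5, a(1)) = -43 + (((8 - 4) + 5) + 40) = -43 + ((4 + 5) + 40) = -43 + (9 + 40) = -43 + 49 = 6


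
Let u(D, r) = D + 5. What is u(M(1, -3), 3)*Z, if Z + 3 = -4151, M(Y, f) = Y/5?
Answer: -108004/5 ≈ -21601.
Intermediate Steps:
M(Y, f) = Y/5 (M(Y, f) = Y*(⅕) = Y/5)
u(D, r) = 5 + D
Z = -4154 (Z = -3 - 4151 = -4154)
u(M(1, -3), 3)*Z = (5 + (⅕)*1)*(-4154) = (5 + ⅕)*(-4154) = (26/5)*(-4154) = -108004/5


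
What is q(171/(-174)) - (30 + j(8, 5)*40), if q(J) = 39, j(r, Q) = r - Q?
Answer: -111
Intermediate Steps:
q(171/(-174)) - (30 + j(8, 5)*40) = 39 - (30 + (8 - 1*5)*40) = 39 - (30 + (8 - 5)*40) = 39 - (30 + 3*40) = 39 - (30 + 120) = 39 - 1*150 = 39 - 150 = -111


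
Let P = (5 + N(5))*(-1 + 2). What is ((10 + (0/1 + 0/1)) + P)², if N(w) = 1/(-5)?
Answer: 5476/25 ≈ 219.04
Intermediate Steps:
N(w) = -⅕ (N(w) = 1*(-⅕) = -⅕)
P = 24/5 (P = (5 - ⅕)*(-1 + 2) = (24/5)*1 = 24/5 ≈ 4.8000)
((10 + (0/1 + 0/1)) + P)² = ((10 + (0/1 + 0/1)) + 24/5)² = ((10 + (0*1 + 0*1)) + 24/5)² = ((10 + (0 + 0)) + 24/5)² = ((10 + 0) + 24/5)² = (10 + 24/5)² = (74/5)² = 5476/25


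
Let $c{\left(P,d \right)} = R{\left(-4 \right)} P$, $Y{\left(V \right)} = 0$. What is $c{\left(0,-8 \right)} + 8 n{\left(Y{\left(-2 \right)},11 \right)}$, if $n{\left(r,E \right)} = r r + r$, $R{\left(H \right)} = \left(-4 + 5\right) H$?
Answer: $0$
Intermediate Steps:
$R{\left(H \right)} = H$ ($R{\left(H \right)} = 1 H = H$)
$n{\left(r,E \right)} = r + r^{2}$ ($n{\left(r,E \right)} = r^{2} + r = r + r^{2}$)
$c{\left(P,d \right)} = - 4 P$
$c{\left(0,-8 \right)} + 8 n{\left(Y{\left(-2 \right)},11 \right)} = \left(-4\right) 0 + 8 \cdot 0 \left(1 + 0\right) = 0 + 8 \cdot 0 \cdot 1 = 0 + 8 \cdot 0 = 0 + 0 = 0$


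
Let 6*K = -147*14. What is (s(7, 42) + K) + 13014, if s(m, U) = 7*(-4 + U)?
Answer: 12937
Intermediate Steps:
s(m, U) = -28 + 7*U
K = -343 (K = (-147*14)/6 = (⅙)*(-2058) = -343)
(s(7, 42) + K) + 13014 = ((-28 + 7*42) - 343) + 13014 = ((-28 + 294) - 343) + 13014 = (266 - 343) + 13014 = -77 + 13014 = 12937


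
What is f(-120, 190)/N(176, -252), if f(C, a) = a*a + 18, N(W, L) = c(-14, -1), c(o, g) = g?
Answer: -36118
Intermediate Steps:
N(W, L) = -1
f(C, a) = 18 + a**2 (f(C, a) = a**2 + 18 = 18 + a**2)
f(-120, 190)/N(176, -252) = (18 + 190**2)/(-1) = (18 + 36100)*(-1) = 36118*(-1) = -36118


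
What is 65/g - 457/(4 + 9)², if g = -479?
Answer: -229888/80951 ≈ -2.8398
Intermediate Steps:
65/g - 457/(4 + 9)² = 65/(-479) - 457/(4 + 9)² = 65*(-1/479) - 457/(13²) = -65/479 - 457/169 = -229888/80951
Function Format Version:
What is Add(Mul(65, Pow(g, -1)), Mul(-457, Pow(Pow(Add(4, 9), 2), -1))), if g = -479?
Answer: Rational(-229888, 80951) ≈ -2.8398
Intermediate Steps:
Add(Mul(65, Pow(g, -1)), Mul(-457, Pow(Pow(Add(4, 9), 2), -1))) = Add(Mul(65, Pow(-479, -1)), Mul(-457, Pow(Pow(Add(4, 9), 2), -1))) = Add(Mul(65, Rational(-1, 479)), Mul(-457, Pow(Pow(13, 2), -1))) = Add(Rational(-65, 479), Mul(-457, Pow(169, -1))) = Add(Rational(-65, 479), Mul(-457, Rational(1, 169))) = Add(Rational(-65, 479), Rational(-457, 169)) = Rational(-229888, 80951)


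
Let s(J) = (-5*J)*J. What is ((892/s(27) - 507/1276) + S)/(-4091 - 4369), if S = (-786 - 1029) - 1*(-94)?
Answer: 8007391627/39347629200 ≈ 0.20350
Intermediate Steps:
s(J) = -5*J**2
S = -1721 (S = -1815 + 94 = -1721)
((892/s(27) - 507/1276) + S)/(-4091 - 4369) = ((892/((-5*27**2)) - 507/1276) - 1721)/(-4091 - 4369) = ((892/((-5*729)) - 507*1/1276) - 1721)/(-8460) = ((892/(-3645) - 507/1276) - 1721)*(-1/8460) = ((892*(-1/3645) - 507/1276) - 1721)*(-1/8460) = ((-892/3645 - 507/1276) - 1721)*(-1/8460) = (-2986207/4651020 - 1721)*(-1/8460) = -8007391627/4651020*(-1/8460) = 8007391627/39347629200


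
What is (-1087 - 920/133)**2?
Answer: 21167631081/17689 ≈ 1.1967e+6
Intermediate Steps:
(-1087 - 920/133)**2 = (-145491/133)**2 = 21167631081/17689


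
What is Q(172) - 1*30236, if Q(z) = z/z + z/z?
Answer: -30234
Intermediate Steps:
Q(z) = 2 (Q(z) = 1 + 1 = 2)
Q(172) - 1*30236 = 2 - 1*30236 = 2 - 30236 = -30234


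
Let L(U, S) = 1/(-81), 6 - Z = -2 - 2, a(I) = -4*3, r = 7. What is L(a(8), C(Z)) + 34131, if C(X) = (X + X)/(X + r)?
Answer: 2764610/81 ≈ 34131.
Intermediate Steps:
a(I) = -12
Z = 10 (Z = 6 - (-2 - 2) = 6 - 1*(-4) = 6 + 4 = 10)
C(X) = 2*X/(7 + X) (C(X) = (X + X)/(X + 7) = (2*X)/(7 + X) = 2*X/(7 + X))
L(U, S) = -1/81
L(a(8), C(Z)) + 34131 = -1/81 + 34131 = 2764610/81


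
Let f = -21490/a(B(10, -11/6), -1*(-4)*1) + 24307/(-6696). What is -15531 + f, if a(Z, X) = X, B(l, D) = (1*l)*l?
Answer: -139994143/6696 ≈ -20907.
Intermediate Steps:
B(l, D) = l² (B(l, D) = l*l = l²)
f = -35998567/6696 (f = -21490/(-1*(-4)*1) + 24307/(-6696) = -21490/(4*1) + 24307*(-1/6696) = -21490/4 - 24307/6696 = -21490*¼ - 24307/6696 = -10745/2 - 24307/6696 = -35998567/6696 ≈ -5376.1)
-15531 + f = -15531 - 35998567/6696 = -139994143/6696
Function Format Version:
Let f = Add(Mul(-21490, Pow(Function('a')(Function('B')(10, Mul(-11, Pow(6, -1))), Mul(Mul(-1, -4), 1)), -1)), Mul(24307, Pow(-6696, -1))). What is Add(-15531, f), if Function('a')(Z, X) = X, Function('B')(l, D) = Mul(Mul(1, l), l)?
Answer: Rational(-139994143, 6696) ≈ -20907.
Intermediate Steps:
Function('B')(l, D) = Pow(l, 2) (Function('B')(l, D) = Mul(l, l) = Pow(l, 2))
f = Rational(-35998567, 6696) (f = Add(Mul(-21490, Pow(Mul(Mul(-1, -4), 1), -1)), Mul(24307, Pow(-6696, -1))) = Add(Mul(-21490, Pow(Mul(4, 1), -1)), Mul(24307, Rational(-1, 6696))) = Add(Mul(-21490, Pow(4, -1)), Rational(-24307, 6696)) = Add(Mul(-21490, Rational(1, 4)), Rational(-24307, 6696)) = Add(Rational(-10745, 2), Rational(-24307, 6696)) = Rational(-35998567, 6696) ≈ -5376.1)
Add(-15531, f) = Add(-15531, Rational(-35998567, 6696)) = Rational(-139994143, 6696)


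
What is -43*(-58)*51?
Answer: 127194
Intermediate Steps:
-43*(-58)*51 = 2494*51 = 127194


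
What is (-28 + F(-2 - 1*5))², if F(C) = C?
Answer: 1225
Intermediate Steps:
(-28 + F(-2 - 1*5))² = (-28 + (-2 - 1*5))² = (-28 + (-2 - 5))² = (-28 - 7)² = (-35)² = 1225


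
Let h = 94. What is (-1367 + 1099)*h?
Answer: -25192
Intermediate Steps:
(-1367 + 1099)*h = (-1367 + 1099)*94 = -268*94 = -25192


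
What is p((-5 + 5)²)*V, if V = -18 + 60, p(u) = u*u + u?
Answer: 0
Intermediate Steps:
p(u) = u + u² (p(u) = u² + u = u + u²)
V = 42
p((-5 + 5)²)*V = ((-5 + 5)²*(1 + (-5 + 5)²))*42 = (0²*(1 + 0²))*42 = (0*(1 + 0))*42 = (0*1)*42 = 0*42 = 0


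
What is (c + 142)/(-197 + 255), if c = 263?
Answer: 405/58 ≈ 6.9828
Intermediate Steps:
(c + 142)/(-197 + 255) = (263 + 142)/(-197 + 255) = 405/58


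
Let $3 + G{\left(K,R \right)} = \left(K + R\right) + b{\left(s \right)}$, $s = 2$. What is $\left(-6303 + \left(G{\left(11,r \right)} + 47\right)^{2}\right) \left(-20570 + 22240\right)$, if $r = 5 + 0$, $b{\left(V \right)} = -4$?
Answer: $-5288890$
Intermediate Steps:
$r = 5$
$G{\left(K,R \right)} = -7 + K + R$ ($G{\left(K,R \right)} = -3 - \left(4 - K - R\right) = -3 + \left(-4 + K + R\right) = -7 + K + R$)
$\left(-6303 + \left(G{\left(11,r \right)} + 47\right)^{2}\right) \left(-20570 + 22240\right) = \left(-6303 + \left(\left(-7 + 11 + 5\right) + 47\right)^{2}\right) \left(-20570 + 22240\right) = \left(-6303 + \left(9 + 47\right)^{2}\right) 1670 = \left(-6303 + 56^{2}\right) 1670 = \left(-6303 + 3136\right) 1670 = \left(-3167\right) 1670 = -5288890$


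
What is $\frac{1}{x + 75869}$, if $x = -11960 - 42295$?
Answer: $\frac{1}{21614} \approx 4.6266 \cdot 10^{-5}$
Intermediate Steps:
$x = -54255$
$\frac{1}{x + 75869} = \frac{1}{-54255 + 75869} = \frac{1}{21614}$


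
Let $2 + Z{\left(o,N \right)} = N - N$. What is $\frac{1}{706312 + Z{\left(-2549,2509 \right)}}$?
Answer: $\frac{1}{706310} \approx 1.4158 \cdot 10^{-6}$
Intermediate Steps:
$Z{\left(o,N \right)} = -2$ ($Z{\left(o,N \right)} = -2 + \left(N - N\right) = -2 + 0 = -2$)
$\frac{1}{706312 + Z{\left(-2549,2509 \right)}} = \frac{1}{706312 - 2} = \frac{1}{706310}$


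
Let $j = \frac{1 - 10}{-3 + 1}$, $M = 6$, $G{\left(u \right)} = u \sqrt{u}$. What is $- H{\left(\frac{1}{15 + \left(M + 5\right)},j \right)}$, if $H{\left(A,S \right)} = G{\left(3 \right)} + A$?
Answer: $- \frac{1}{26} - 3 \sqrt{3} \approx -5.2346$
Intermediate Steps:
$G{\left(u \right)} = u^{\frac{3}{2}}$
$j = \frac{9}{2}$ ($j = - \frac{9}{-2} = \left(-9\right) \left(- \frac{1}{2}\right) = \frac{9}{2} \approx 4.5$)
$H{\left(A,S \right)} = A + 3 \sqrt{3}$ ($H{\left(A,S \right)} = 3^{\frac{3}{2}} + A = 3 \sqrt{3} + A = A + 3 \sqrt{3}$)
$- H{\left(\frac{1}{15 + \left(M + 5\right)},j \right)} = - (\frac{1}{15 + \left(6 + 5\right)} + 3 \sqrt{3}) = - (\frac{1}{15 + 11} + 3 \sqrt{3}) = - (\frac{1}{26} + 3 \sqrt{3}) = - \frac{1}{26} - 3 \sqrt{3}$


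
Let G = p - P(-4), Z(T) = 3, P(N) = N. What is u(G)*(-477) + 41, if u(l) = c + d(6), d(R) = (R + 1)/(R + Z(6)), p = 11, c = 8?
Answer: -4146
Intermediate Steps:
d(R) = (1 + R)/(3 + R) (d(R) = (R + 1)/(R + 3) = (1 + R)/(3 + R))
G = 15 (G = 11 - 1*(-4) = 11 + 4 = 15)
u(l) = 79/9 (u(l) = 8 + (1 + 6)/(3 + 6) = 8 + 7/9 = 79/9)
u(G)*(-477) + 41 = (79/9)*(-477) + 41 = -4187 + 41 = -4146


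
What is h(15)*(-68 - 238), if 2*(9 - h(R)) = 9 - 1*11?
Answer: -3060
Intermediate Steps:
h(R) = 10 (h(R) = 9 - (9 - 1*11)/2 = 9 - (9 - 11)/2 = 9 - ½*(-2) = 9 + 1 = 10)
h(15)*(-68 - 238) = 10*(-68 - 238) = 10*(-306) = -3060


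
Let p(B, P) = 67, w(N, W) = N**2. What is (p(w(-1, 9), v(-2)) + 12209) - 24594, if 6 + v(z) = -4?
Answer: -12318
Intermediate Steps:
v(z) = -10 (v(z) = -6 - 4 = -10)
(p(w(-1, 9), v(-2)) + 12209) - 24594 = (67 + 12209) - 24594 = 12276 - 24594 = -12318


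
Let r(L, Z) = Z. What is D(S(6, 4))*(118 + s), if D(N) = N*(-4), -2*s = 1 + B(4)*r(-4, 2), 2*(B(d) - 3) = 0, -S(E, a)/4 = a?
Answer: 7328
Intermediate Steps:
S(E, a) = -4*a
B(d) = 3 (B(d) = 3 + (1/2)*0 = 3 + 0 = 3)
s = -7/2 (s = -(1 + 3*2)/2 = -(1 + 6)/2 = -1/2*7 = -7/2 ≈ -3.5000)
D(N) = -4*N
D(S(6, 4))*(118 + s) = (-(-16)*4)*(118 - 7/2) = -4*(-16)*(229/2) = 64*(229/2) = 7328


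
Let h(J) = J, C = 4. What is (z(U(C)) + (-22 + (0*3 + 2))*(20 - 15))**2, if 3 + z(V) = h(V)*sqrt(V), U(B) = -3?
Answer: 10582 + 618*I*sqrt(3) ≈ 10582.0 + 1070.4*I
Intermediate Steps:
z(V) = -3 + V**(3/2) (z(V) = -3 + V*sqrt(V) = -3 + V**(3/2))
(z(U(C)) + (-22 + (0*3 + 2))*(20 - 15))**2 = ((-3 + (-3)**(3/2)) + (-22 + (0*3 + 2))*(20 - 15))**2 = ((-3 - 3*I*sqrt(3)) + (-22 + (0 + 2))*5)**2 = ((-3 - 3*I*sqrt(3)) + (-22 + 2)*5)**2 = ((-3 - 3*I*sqrt(3)) - 20*5)**2 = ((-3 - 3*I*sqrt(3)) - 100)**2 = (-103 - 3*I*sqrt(3))**2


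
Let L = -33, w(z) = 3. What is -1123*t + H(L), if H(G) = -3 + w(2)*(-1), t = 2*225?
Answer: -505356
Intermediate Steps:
t = 450
H(G) = -6 (H(G) = -3 + 3*(-1) = -3 - 3 = -6)
-1123*t + H(L) = -1123*450 - 6 = -505350 - 6 = -505356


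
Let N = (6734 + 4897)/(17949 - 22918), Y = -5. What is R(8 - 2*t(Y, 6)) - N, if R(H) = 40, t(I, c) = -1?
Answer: 210391/4969 ≈ 42.341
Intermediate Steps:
N = -11631/4969 (N = 11631/(-4969) = 11631*(-1/4969) = -11631/4969 ≈ -2.3407)
R(8 - 2*t(Y, 6)) - N = 40 - 1*(-11631/4969) = 40 + 11631/4969 = 210391/4969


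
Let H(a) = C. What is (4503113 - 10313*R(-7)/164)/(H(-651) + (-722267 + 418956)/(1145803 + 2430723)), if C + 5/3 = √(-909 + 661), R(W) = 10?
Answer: -37222428667463837230107/1185058823771065841 - 42504149299591471768884*I*√62/1185058823771065841 ≈ -31410.0 - 2.8241e+5*I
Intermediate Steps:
C = -5/3 + 2*I*√62 (C = -5/3 + √(-909 + 661) = -5/3 + √(-248) = -5/3 + 2*I*√62 ≈ -1.6667 + 15.748*I)
H(a) = -5/3 + 2*I*√62
(4503113 - 10313*R(-7)/164)/(H(-651) + (-722267 + 418956)/(1145803 + 2430723)) = (4503113 - 103130/164)/((-5/3 + 2*I*√62) + (-722267 + 418956)/(1145803 + 2430723)) = (4503113 - 103130/164)/((-5/3 + 2*I*√62) - 303311/3576526) = (4503113 - 10313*5/82)/((-5/3 + 2*I*√62) - 303311*1/3576526) = (4503113 - 51565/82)/((-5/3 + 2*I*√62) - 303311/3576526) = 369203701/(82*(-18792563/10729578 + 2*I*√62))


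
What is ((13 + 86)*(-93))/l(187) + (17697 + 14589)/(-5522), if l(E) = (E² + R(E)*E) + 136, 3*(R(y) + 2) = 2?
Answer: -1764286662/288709487 ≈ -6.1109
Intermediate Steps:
R(y) = -4/3 (R(y) = -2 + (⅓)*2 = -2 + ⅔ = -4/3)
l(E) = 136 + E² - 4*E/3 (l(E) = (E² - 4*E/3) + 136 = 136 + E² - 4*E/3)
((13 + 86)*(-93))/l(187) + (17697 + 14589)/(-5522) = ((13 + 86)*(-93))/(136 + 187² - 4/3*187) + (17697 + 14589)/(-5522) = (99*(-93))/(136 + 34969 - 748/3) + 32286*(-1/5522) = -9207/104567/3 - 16143/2761 = -9207*3/104567 - 16143/2761 = -27621/104567 - 16143/2761 = -1764286662/288709487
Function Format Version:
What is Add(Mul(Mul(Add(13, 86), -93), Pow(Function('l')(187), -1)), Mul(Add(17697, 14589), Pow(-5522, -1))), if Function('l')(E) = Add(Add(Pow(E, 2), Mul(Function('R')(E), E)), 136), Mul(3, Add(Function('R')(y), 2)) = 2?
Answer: Rational(-1764286662, 288709487) ≈ -6.1109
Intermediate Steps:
Function('R')(y) = Rational(-4, 3) (Function('R')(y) = Add(-2, Mul(Rational(1, 3), 2)) = Add(-2, Rational(2, 3)) = Rational(-4, 3))
Function('l')(E) = Add(136, Pow(E, 2), Mul(Rational(-4, 3), E)) (Function('l')(E) = Add(Add(Pow(E, 2), Mul(Rational(-4, 3), E)), 136) = Add(136, Pow(E, 2), Mul(Rational(-4, 3), E)))
Add(Mul(Mul(Add(13, 86), -93), Pow(Function('l')(187), -1)), Mul(Add(17697, 14589), Pow(-5522, -1))) = Add(Mul(Mul(Add(13, 86), -93), Pow(Add(136, Pow(187, 2), Mul(Rational(-4, 3), 187)), -1)), Mul(Add(17697, 14589), Pow(-5522, -1))) = Add(Mul(Mul(99, -93), Pow(Add(136, 34969, Rational(-748, 3)), -1)), Mul(32286, Rational(-1, 5522))) = Add(Mul(-9207, Pow(Rational(104567, 3), -1)), Rational(-16143, 2761)) = Add(Mul(-9207, Rational(3, 104567)), Rational(-16143, 2761)) = Add(Rational(-27621, 104567), Rational(-16143, 2761)) = Rational(-1764286662, 288709487)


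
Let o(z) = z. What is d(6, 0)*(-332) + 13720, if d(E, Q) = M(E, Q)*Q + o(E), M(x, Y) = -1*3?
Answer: 11728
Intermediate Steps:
M(x, Y) = -3
d(E, Q) = E - 3*Q (d(E, Q) = -3*Q + E = E - 3*Q)
d(6, 0)*(-332) + 13720 = (6 - 3*0)*(-332) + 13720 = (6 + 0)*(-332) + 13720 = 6*(-332) + 13720 = -1992 + 13720 = 11728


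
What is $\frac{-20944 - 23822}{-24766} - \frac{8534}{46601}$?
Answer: $\frac{937393661}{577060183} \approx 1.6244$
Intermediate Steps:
$\frac{-20944 - 23822}{-24766} - \frac{8534}{46601} = \left(-44766\right) \left(- \frac{1}{24766}\right) - \frac{8534}{46601} = \frac{22383}{12383} - \frac{8534}{46601} = \frac{937393661}{577060183}$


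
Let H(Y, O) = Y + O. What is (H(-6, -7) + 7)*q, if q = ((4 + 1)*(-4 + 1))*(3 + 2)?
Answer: 450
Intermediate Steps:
q = -75 (q = (5*(-3))*5 = -15*5 = -75)
H(Y, O) = O + Y
(H(-6, -7) + 7)*q = ((-7 - 6) + 7)*(-75) = (-13 + 7)*(-75) = -6*(-75) = 450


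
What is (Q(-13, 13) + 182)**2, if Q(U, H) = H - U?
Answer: 43264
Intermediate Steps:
(Q(-13, 13) + 182)**2 = ((13 - 1*(-13)) + 182)**2 = ((13 + 13) + 182)**2 = (26 + 182)**2 = 208**2 = 43264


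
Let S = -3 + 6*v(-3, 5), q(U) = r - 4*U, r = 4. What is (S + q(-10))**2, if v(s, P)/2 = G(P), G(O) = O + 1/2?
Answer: 11449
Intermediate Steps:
G(O) = 1/2 + O (G(O) = O + 1/2 = 1/2 + O)
v(s, P) = 1 + 2*P (v(s, P) = 2*(1/2 + P) = 1 + 2*P)
q(U) = 4 - 4*U
S = 63 (S = -3 + 6*(1 + 2*5) = -3 + 6*(1 + 10) = -3 + 6*11 = -3 + 66 = 63)
(S + q(-10))**2 = (63 + (4 - 4*(-10)))**2 = (63 + (4 + 40))**2 = (63 + 44)**2 = 107**2 = 11449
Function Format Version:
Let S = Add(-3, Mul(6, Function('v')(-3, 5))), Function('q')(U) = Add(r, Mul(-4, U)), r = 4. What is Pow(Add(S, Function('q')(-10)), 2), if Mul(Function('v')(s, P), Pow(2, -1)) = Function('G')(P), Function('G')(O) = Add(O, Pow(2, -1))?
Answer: 11449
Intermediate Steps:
Function('G')(O) = Add(Rational(1, 2), O) (Function('G')(O) = Add(O, Rational(1, 2)) = Add(Rational(1, 2), O))
Function('v')(s, P) = Add(1, Mul(2, P)) (Function('v')(s, P) = Mul(2, Add(Rational(1, 2), P)) = Add(1, Mul(2, P)))
Function('q')(U) = Add(4, Mul(-4, U))
S = 63 (S = Add(-3, Mul(6, Add(1, Mul(2, 5)))) = Add(-3, Mul(6, Add(1, 10))) = Add(-3, Mul(6, 11)) = Add(-3, 66) = 63)
Pow(Add(S, Function('q')(-10)), 2) = Pow(Add(63, Add(4, Mul(-4, -10))), 2) = Pow(Add(63, Add(4, 40)), 2) = Pow(Add(63, 44), 2) = Pow(107, 2) = 11449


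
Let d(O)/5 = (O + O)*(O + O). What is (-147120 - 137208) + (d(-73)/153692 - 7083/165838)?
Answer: -1811732013872071/6371993474 ≈ -2.8433e+5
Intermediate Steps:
d(O) = 20*O² (d(O) = 5*((O + O)*(O + O)) = 5*((2*O)*(2*O)) = 5*(4*O²) = 20*O²)
(-147120 - 137208) + (d(-73)/153692 - 7083/165838) = (-147120 - 137208) + ((20*(-73)²)/153692 - 7083/165838) = -284328 + ((20*5329)*(1/153692) - 7083*1/165838) = -284328 + (106580*(1/153692) - 7083/165838) = -284328 + (26645/38423 - 7083/165838) = -284328 + 4146603401/6371993474 = -1811732013872071/6371993474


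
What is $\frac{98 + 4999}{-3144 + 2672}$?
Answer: $- \frac{5097}{472} \approx -10.799$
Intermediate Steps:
$\frac{98 + 4999}{-3144 + 2672} = \frac{5097}{-472} = 5097 \left(- \frac{1}{472}\right) = - \frac{5097}{472}$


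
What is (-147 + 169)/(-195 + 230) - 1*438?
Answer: -15308/35 ≈ -437.37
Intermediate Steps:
(-147 + 169)/(-195 + 230) - 1*438 = 22/35 - 438 = -15308/35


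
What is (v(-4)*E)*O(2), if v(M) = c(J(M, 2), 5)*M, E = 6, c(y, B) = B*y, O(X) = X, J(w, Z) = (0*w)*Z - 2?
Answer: 480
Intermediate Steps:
J(w, Z) = -2 (J(w, Z) = 0*Z - 2 = 0 - 2 = -2)
v(M) = -10*M (v(M) = (5*(-2))*M = -10*M)
(v(-4)*E)*O(2) = (-10*(-4)*6)*2 = (40*6)*2 = 240*2 = 480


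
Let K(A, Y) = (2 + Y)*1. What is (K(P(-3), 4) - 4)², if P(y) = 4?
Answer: 4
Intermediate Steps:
K(A, Y) = 2 + Y
(K(P(-3), 4) - 4)² = ((2 + 4) - 4)² = (6 - 4)² = 2² = 4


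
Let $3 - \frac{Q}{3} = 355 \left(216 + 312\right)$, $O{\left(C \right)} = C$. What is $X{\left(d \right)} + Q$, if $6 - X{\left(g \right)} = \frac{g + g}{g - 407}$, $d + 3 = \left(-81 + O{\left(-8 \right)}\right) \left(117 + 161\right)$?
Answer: $- \frac{7071572425}{12576} \approx -5.6231 \cdot 10^{5}$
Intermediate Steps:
$d = -24745$ ($d = -3 + \left(-81 - 8\right) \left(117 + 161\right) = -3 - 24742 = -24745$)
$Q = -562311$ ($Q = 9 - 3 \cdot 355 \left(216 + 312\right) = 9 - 3 \cdot 355 \cdot 528 = 9 - 562320 = -562311$)
$X{\left(g \right)} = 6 - \frac{2 g}{-407 + g}$ ($X{\left(g \right)} = 6 - \frac{g + g}{g - 407} = 6 - \frac{2 g}{-407 + g}$)
$X{\left(d \right)} + Q = \frac{2 \left(-1221 + 2 \left(-24745\right)\right)}{-407 - 24745} - 562311 = \frac{2 \left(-1221 - 49490\right)}{-25152} - 562311 = 2 \left(- \frac{1}{25152}\right) \left(-50711\right) - 562311 = \frac{50711}{12576} - 562311 = - \frac{7071572425}{12576}$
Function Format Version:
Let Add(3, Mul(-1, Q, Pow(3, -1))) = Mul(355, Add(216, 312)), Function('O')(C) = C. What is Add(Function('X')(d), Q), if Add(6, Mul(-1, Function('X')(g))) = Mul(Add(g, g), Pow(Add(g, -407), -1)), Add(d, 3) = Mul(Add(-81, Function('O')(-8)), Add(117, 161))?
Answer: Rational(-7071572425, 12576) ≈ -5.6231e+5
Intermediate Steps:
d = -24745 (d = Add(-3, Mul(Add(-81, -8), Add(117, 161))) = Add(-3, Mul(-89, 278)) = Add(-3, -24742) = -24745)
Q = -562311 (Q = Add(9, Mul(-3, Mul(355, Add(216, 312)))) = Add(9, Mul(-3, Mul(355, 528))) = Add(9, Mul(-3, 187440)) = Add(9, -562320) = -562311)
Function('X')(g) = Add(6, Mul(-2, g, Pow(Add(-407, g), -1))) (Function('X')(g) = Add(6, Mul(-1, Mul(Add(g, g), Pow(Add(g, -407), -1)))) = Add(6, Mul(-1, Mul(Mul(2, g), Pow(Add(-407, g), -1)))) = Add(6, Mul(-1, Mul(2, g, Pow(Add(-407, g), -1)))) = Add(6, Mul(-2, g, Pow(Add(-407, g), -1))))
Add(Function('X')(d), Q) = Add(Mul(2, Pow(Add(-407, -24745), -1), Add(-1221, Mul(2, -24745))), -562311) = Add(Mul(2, Pow(-25152, -1), Add(-1221, -49490)), -562311) = Add(Mul(2, Rational(-1, 25152), -50711), -562311) = Add(Rational(50711, 12576), -562311) = Rational(-7071572425, 12576)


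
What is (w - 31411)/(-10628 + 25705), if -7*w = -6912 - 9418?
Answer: -203547/105539 ≈ -1.9286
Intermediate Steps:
w = 16330/7 (w = -(-6912 - 9418)/7 = -⅐*(-16330) = 16330/7 ≈ 2332.9)
(w - 31411)/(-10628 + 25705) = (16330/7 - 31411)/(-10628 + 25705) = -203547/7/15077 = -203547/7*1/15077 = -203547/105539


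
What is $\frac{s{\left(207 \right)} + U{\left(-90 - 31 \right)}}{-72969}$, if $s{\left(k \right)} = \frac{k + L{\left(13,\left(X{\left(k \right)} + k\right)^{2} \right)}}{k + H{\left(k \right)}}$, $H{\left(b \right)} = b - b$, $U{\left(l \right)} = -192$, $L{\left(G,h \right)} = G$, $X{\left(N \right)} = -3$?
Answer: $\frac{39524}{15104583} \approx 0.0026167$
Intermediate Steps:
$H{\left(b \right)} = 0$
$s{\left(k \right)} = \frac{13 + k}{k}$ ($s{\left(k \right)} = \frac{k + 13}{k + 0} = \frac{13 + k}{k}$)
$\frac{s{\left(207 \right)} + U{\left(-90 - 31 \right)}}{-72969} = \frac{\frac{13 + 207}{207} - 192}{-72969} = \left(\frac{1}{207} \cdot 220 - 192\right) \left(- \frac{1}{72969}\right) = \left(\frac{220}{207} - 192\right) \left(- \frac{1}{72969}\right) = \left(- \frac{39524}{207}\right) \left(- \frac{1}{72969}\right) = \frac{39524}{15104583}$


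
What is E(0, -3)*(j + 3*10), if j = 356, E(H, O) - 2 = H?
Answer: 772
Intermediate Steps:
E(H, O) = 2 + H
E(0, -3)*(j + 3*10) = (2 + 0)*(356 + 3*10) = 2*(356 + 30) = 2*386 = 772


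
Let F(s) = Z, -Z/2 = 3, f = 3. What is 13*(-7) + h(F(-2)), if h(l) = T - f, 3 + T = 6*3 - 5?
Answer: -84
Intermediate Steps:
Z = -6 (Z = -2*3 = -6)
T = 10 (T = -3 + (6*3 - 5) = -3 + (18 - 5) = -3 + 13 = 10)
F(s) = -6
h(l) = 7 (h(l) = 10 - 1*3 = 10 - 3 = 7)
13*(-7) + h(F(-2)) = 13*(-7) + 7 = -91 + 7 = -84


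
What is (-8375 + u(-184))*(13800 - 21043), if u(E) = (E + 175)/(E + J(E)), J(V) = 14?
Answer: 10312156063/170 ≈ 6.0660e+7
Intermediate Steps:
u(E) = (175 + E)/(14 + E) (u(E) = (E + 175)/(E + 14) = (175 + E)/(14 + E))
(-8375 + u(-184))*(13800 - 21043) = (-8375 + (175 - 184)/(14 - 184))*(13800 - 21043) = (-8375 - 9/(-170))*(-7243) = (-8375 - 1/170*(-9))*(-7243) = (-8375 + 9/170)*(-7243) = -1423741/170*(-7243) = 10312156063/170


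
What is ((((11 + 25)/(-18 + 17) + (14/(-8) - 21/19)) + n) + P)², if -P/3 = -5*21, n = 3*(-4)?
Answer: 403005625/5776 ≈ 69773.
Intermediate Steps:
n = -12
P = 315 (P = -(-15)*21 = -3*(-105) = 315)
((((11 + 25)/(-18 + 17) + (14/(-8) - 21/19)) + n) + P)² = ((((11 + 25)/(-18 + 17) + (14/(-8) - 21/19)) - 12) + 315)² = (((36/(-1) + (14*(-⅛) - 21*1/19)) - 12) + 315)² = (((36*(-1) + (-7/4 - 21/19)) - 12) + 315)² = (((-36 - 217/76) - 12) + 315)² = ((-2953/76 - 12) + 315)² = (-3865/76 + 315)² = (20075/76)² = 403005625/5776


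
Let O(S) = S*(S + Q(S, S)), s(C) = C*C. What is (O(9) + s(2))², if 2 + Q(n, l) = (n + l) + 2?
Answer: 61009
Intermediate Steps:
Q(n, l) = l + n (Q(n, l) = -2 + ((n + l) + 2) = -2 + ((l + n) + 2) = -2 + (2 + l + n) = l + n)
s(C) = C²
O(S) = 3*S² (O(S) = S*(S + (S + S)) = S*(S + 2*S) = S*(3*S) = 3*S²)
(O(9) + s(2))² = (3*9² + 2²)² = (3*81 + 4)² = (243 + 4)² = 247² = 61009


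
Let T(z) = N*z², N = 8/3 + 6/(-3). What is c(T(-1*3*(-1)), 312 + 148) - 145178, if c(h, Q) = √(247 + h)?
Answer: -145178 + √253 ≈ -1.4516e+5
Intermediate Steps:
N = ⅔ (N = 8*(⅓) + 6*(-⅓) = 8/3 - 2 = ⅔ ≈ 0.66667)
T(z) = 2*z²/3
c(T(-1*3*(-1)), 312 + 148) - 145178 = √(247 + 2*(-1*3*(-1))²/3) - 145178 = √(247 + 2*(-3*(-1))²/3) - 145178 = √(247 + (⅔)*3²) - 145178 = √(247 + (⅔)*9) - 145178 = √(247 + 6) - 145178 = √253 - 145178 = -145178 + √253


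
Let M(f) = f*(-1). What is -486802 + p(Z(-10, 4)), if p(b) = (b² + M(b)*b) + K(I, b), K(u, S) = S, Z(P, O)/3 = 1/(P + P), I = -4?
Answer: -9736043/20 ≈ -4.8680e+5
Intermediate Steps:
M(f) = -f
Z(P, O) = 3/(2*P) (Z(P, O) = 3/(P + P) = 3/((2*P)) = 3*(1/(2*P)) = 3/(2*P))
p(b) = b (p(b) = (b² + (-b)*b) + b = (b² - b²) + b = 0 + b = b)
-486802 + p(Z(-10, 4)) = -486802 + (3/2)/(-10) = -486802 + (3/2)*(-⅒) = -486802 - 3/20 = -9736043/20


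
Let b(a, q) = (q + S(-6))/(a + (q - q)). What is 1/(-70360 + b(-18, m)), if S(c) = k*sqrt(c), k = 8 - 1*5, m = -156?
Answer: -1266324/89087581835 + 3*I*sqrt(6)/89087581835 ≈ -1.4214e-5 + 8.2486e-11*I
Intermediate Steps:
k = 3 (k = 8 - 5 = 3)
S(c) = 3*sqrt(c)
b(a, q) = (q + 3*I*sqrt(6))/a (b(a, q) = (q + 3*sqrt(-6))/(a + (q - q)) = (q + 3*(I*sqrt(6)))/(a + 0) = (q + 3*I*sqrt(6))/a)
1/(-70360 + b(-18, m)) = 1/(-70360 + (-156 + 3*I*sqrt(6))/(-18)) = 1/(-70360 - (-156 + 3*I*sqrt(6))/18) = 1/(-70360 + (26/3 - I*sqrt(6)/6)) = 1/(-211054/3 - I*sqrt(6)/6)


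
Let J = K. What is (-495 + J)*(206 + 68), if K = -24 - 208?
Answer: -199198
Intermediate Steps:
K = -232
J = -232
(-495 + J)*(206 + 68) = (-495 - 232)*(206 + 68) = -727*274 = -199198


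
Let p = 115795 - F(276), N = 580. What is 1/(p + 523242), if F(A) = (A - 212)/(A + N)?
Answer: 107/68376951 ≈ 1.5649e-6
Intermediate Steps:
F(A) = (-212 + A)/(580 + A) (F(A) = (A - 212)/(A + 580) = (-212 + A)/(580 + A))
p = 12390057/107 (p = 115795 - (-212 + 276)/(580 + 276) = 115795 - 64/856 = 115795 - 1*8/107 = 115795 - 8/107 = 12390057/107 ≈ 1.1579e+5)
1/(p + 523242) = 1/(12390057/107 + 523242) = 1/(68376951/107) = 107/68376951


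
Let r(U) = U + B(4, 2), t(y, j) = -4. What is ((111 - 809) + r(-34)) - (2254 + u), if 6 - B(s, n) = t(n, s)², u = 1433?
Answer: -4429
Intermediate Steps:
B(s, n) = -10 (B(s, n) = 6 - 1*(-4)² = 6 - 1*16 = 6 - 16 = -10)
r(U) = -10 + U (r(U) = U - 10 = -10 + U)
((111 - 809) + r(-34)) - (2254 + u) = ((111 - 809) + (-10 - 34)) - (2254 + 1433) = (-698 - 44) - 1*3687 = -742 - 3687 = -4429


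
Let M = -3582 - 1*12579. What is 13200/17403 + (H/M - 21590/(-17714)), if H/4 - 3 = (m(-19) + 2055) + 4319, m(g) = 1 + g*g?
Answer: 15109016759/48843729681 ≈ 0.30933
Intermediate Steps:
m(g) = 1 + g**2
H = 26956 (H = 12 + 4*(((1 + (-19)**2) + 2055) + 4319) = 12 + 4*(((1 + 361) + 2055) + 4319) = 12 + 4*((362 + 2055) + 4319) = 12 + 4*(2417 + 4319) = 12 + 4*6736 = 12 + 26944 = 26956)
M = -16161 (M = -3582 - 12579 = -16161)
13200/17403 + (H/M - 21590/(-17714)) = 13200/17403 + (26956/(-16161) - 21590/(-17714)) = 13200*(1/17403) + (26956*(-1/16161) - 21590*(-1/17714)) = 4400/5801 + (-26956/16161 + 635/521) = 4400/5801 - 3781841/8419881 = 15109016759/48843729681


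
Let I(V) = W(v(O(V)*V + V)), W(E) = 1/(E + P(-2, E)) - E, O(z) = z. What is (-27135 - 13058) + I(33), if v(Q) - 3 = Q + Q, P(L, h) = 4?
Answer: -95532439/2251 ≈ -42440.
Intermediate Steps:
v(Q) = 3 + 2*Q (v(Q) = 3 + (Q + Q) = 3 + 2*Q)
W(E) = 1/(4 + E) - E (W(E) = 1/(E + 4) - E = 1/(4 + E) - E)
I(V) = (-11 - (3 + 2*V + 2*V**2)**2 - 8*V - 8*V**2)/(7 + 2*V + 2*V**2) (I(V) = (1 - (3 + 2*(V*V + V))**2 - 4*(3 + 2*(V*V + V)))/(4 + (3 + 2*(V*V + V))) = (1 - (3 + 2*(V**2 + V))**2 - 4*(3 + 2*(V**2 + V)))/(4 + (3 + 2*(V**2 + V))) = (1 - (3 + 2*(V + V**2))**2 - 4*(3 + 2*(V + V**2)))/(4 + (3 + 2*(V + V**2))) = (1 - (3 + (2*V + 2*V**2))**2 - 4*(3 + (2*V + 2*V**2)))/(4 + (3 + (2*V + 2*V**2))) = (1 - (3 + 2*V + 2*V**2)**2 - 4*(3 + 2*V + 2*V**2))/(4 + (3 + 2*V + 2*V**2)) = (1 - (3 + 2*V + 2*V**2)**2 + (-12 - 8*V - 8*V**2))/(7 + 2*V + 2*V**2) = (-11 - (3 + 2*V + 2*V**2)**2 - 8*V - 8*V**2)/(7 + 2*V + 2*V**2))
(-27135 - 13058) + I(33) = (-27135 - 13058) + (-11 - (3 + 2*33*(1 + 33))**2 - 8*33*(1 + 33))/(7 + 2*33*(1 + 33)) = -40193 + (-11 - (3 + 2*33*34)**2 - 8*33*34)/(7 + 2*33*34) = -40193 + (-11 - (3 + 2244)**2 - 8976)/(7 + 2244) = -40193 + (-11 - 1*2247**2 - 8976)/2251 = -40193 + (-11 - 1*5049009 - 8976)/2251 = -40193 + (-11 - 5049009 - 8976)/2251 = -40193 + (1/2251)*(-5057996) = -40193 - 5057996/2251 = -95532439/2251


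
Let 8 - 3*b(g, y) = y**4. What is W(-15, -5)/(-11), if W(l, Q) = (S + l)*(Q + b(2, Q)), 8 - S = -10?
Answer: 632/11 ≈ 57.455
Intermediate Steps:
S = 18 (S = 8 - 1*(-10) = 8 + 10 = 18)
b(g, y) = 8/3 - y**4/3
W(l, Q) = (18 + l)*(8/3 + Q - Q**4/3) (W(l, Q) = (18 + l)*(Q + (8/3 - Q**4/3)) = (18 + l)*(8/3 + Q - Q**4/3))
W(-15, -5)/(-11) = (48 - 6*(-5)**4 + 18*(-5) - 5*(-15) - 1/3*(-15)*(-8 + (-5)**4))/(-11) = (48 - 6*625 - 90 + 75 - 1/3*(-15)*(-8 + 625))*(-1/11) = (48 - 3750 - 90 + 75 - 1/3*(-15)*617)*(-1/11) = (48 - 3750 - 90 + 75 + 3085)*(-1/11) = -632*(-1/11) = 632/11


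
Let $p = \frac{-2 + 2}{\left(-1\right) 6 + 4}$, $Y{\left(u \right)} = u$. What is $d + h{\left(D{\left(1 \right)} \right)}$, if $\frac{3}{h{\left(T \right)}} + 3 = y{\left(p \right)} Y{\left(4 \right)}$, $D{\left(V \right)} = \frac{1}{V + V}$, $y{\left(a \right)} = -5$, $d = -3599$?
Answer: $- \frac{82780}{23} \approx -3599.1$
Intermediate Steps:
$p = 0$ ($p = \frac{0}{-6 + 4} = \frac{0}{-2} = 0 \left(- \frac{1}{2}\right) = 0$)
$D{\left(V \right)} = \frac{1}{2 V}$
$h{\left(T \right)} = - \frac{3}{23}$ ($h{\left(T \right)} = \frac{3}{-3 - 20} = \frac{3}{-23} = 3 \left(- \frac{1}{23}\right) = - \frac{3}{23}$)
$d + h{\left(D{\left(1 \right)} \right)} = -3599 - \frac{3}{23} = - \frac{82780}{23}$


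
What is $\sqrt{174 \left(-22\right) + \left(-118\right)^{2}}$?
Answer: $4 \sqrt{631} \approx 100.48$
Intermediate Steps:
$\sqrt{174 \left(-22\right) + \left(-118\right)^{2}} = \sqrt{-3828 + 13924} = \sqrt{10096} = 4 \sqrt{631}$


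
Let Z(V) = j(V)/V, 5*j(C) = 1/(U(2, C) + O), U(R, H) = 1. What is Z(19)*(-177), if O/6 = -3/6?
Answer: 177/190 ≈ 0.93158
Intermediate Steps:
O = -3 (O = 6*(-3/6) = 6*(-3*⅙) = 6*(-½) = -3)
j(C) = -⅒ (j(C) = 1/(5*(1 - 3)) = (⅕)/(-2) = (⅕)*(-½) = -⅒)
Z(V) = -1/(10*V)
Z(19)*(-177) = -⅒/19*(-177) = -⅒*1/19*(-177) = -1/190*(-177) = 177/190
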